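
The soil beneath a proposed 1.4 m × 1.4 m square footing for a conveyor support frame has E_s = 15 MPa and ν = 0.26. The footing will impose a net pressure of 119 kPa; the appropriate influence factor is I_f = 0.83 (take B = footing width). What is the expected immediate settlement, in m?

Immediate (elastic) settlement: S_e = q·B·(1−ν²)/E_s · I_f.
E_s = 15 MPa = 15000 kPa.
S_e = 119 × 1.4 × (1 − 0.26²) / 15000 × 0.83
    = 119 × 1.4 × 0.9324 / 15000 × 0.83
    = 0.008595 m

S_e ≈ 0.0086 m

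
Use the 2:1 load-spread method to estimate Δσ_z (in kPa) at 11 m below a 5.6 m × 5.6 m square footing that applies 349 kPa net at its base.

By the 2:1 method the load spreads at 1 horizontal : 2 vertical, so at depth z the loaded area has grown by z in each plan dimension:
Δσ = qBL/((B+z)(L+z)) = 349×5.6×5.6/((5.6+11)(5.6+11)) = 39.718 kPa

Δσ_z ≈ 39.7 kPa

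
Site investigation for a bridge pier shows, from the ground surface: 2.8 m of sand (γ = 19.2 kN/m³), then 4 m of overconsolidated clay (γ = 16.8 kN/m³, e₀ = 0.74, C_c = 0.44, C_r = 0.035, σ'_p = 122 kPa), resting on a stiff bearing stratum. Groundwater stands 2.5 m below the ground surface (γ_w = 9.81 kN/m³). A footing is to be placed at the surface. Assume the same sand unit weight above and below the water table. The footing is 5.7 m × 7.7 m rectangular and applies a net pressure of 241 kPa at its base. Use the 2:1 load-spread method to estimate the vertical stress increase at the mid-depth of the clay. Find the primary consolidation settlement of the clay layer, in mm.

S_c ≈ 99.2 mm

Mid-depth of clay below the ground surface: z = 2.8 + 4/2 = 4.8 m.
Total vertical stress at mid-clay: σ_v = 19.2×2.8 + 16.8×2 = 87.36 kPa.
Pore pressure: u = 9.81×(4.8 − 2.5) = 22.563 kPa.
Initial effective stress: σ'_0 = σ_v − u = 87.36 − 22.563 = 64.797 kPa.
Stress increase at mid-clay by the 2:1 spreading method:
Δσ = qBL/((B+z)(L+z)) = 241×5.7×7.7/((5.7+4.8)(7.7+4.8)) = 80.59 kPa
Final effective stress: σ'_f = 64.797 + 80.59 = 145.39 kPa.
σ'_f = 145.39 > σ'_p = 122 kPa, so the stress path crosses the preconsolidation pressure — recompression up to σ'_p, then virgin compression beyond:
S_c = H/(1+e₀)·[C_r·log₁₀(σ'_p/σ'_0) + C_c·log₁₀(σ'_f/σ'_p)]
    = 4/1.74 × [0.035×log₁₀(122/64.797) + 0.44×log₁₀(145.39/122)]
    = 2.2989 × [0.0096182 + 0.033517] = 0.09916 m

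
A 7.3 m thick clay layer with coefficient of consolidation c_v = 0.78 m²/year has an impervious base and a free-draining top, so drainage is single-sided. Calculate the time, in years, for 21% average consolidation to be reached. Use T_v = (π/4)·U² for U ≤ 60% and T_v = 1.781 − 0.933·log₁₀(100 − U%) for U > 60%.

t ≈ 2.37 years

Drainage path length: H_d = H = 7.3 m (single drainage).
U ≤ 60%: T_v = (π/4)·U² = (π/4)×0.21² = 0.034636.
t = T_v·H_d²/c_v = 0.034636×7.3²/0.78 = 2.366 years.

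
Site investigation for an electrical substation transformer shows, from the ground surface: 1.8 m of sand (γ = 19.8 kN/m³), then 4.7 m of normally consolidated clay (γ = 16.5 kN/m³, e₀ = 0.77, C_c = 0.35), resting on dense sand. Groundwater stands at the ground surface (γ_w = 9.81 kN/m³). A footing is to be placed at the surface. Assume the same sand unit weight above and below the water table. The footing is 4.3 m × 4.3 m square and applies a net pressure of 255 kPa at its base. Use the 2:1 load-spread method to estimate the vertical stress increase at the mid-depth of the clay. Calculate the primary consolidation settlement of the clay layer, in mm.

S_c ≈ 438 mm

Mid-depth of clay below the ground surface: z = 1.8 + 4.7/2 = 4.15 m.
Total vertical stress at mid-clay: σ_v = 19.8×1.8 + 16.5×2.35 = 74.415 kPa.
Pore pressure: u = 9.81×(4.15 − 0) = 40.712 kPa.
Initial effective stress: σ'_0 = σ_v − u = 74.415 − 40.712 = 33.703 kPa.
Stress increase at mid-clay by the 2:1 spreading method:
Δσ = qBL/((B+z)(L+z)) = 255×4.3×4.3/((4.3+4.15)(4.3+4.15)) = 66.033 kPa
Final effective stress: σ'_f = σ'_0 + Δσ = 33.703 + 66.033 = 99.736 kPa.
Normally consolidated clay, so the full stress increment lies on the virgin compression line:
S_c = C_c·H/(1+e₀)·log₁₀(σ'_f/σ'_0) = 0.35×4.7/(1+0.77)×log₁₀(99.736/33.703)
    = 0.92938 × 0.47118 = 0.4379 m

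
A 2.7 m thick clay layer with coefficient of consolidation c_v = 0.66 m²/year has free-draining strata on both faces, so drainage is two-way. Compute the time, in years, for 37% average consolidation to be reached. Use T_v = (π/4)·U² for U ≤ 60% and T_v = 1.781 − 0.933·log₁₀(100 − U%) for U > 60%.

Drainage path length: H_d = H/2 = 1.35 m (double drainage).
U ≤ 60%: T_v = (π/4)·U² = (π/4)×0.37² = 0.10752.
t = T_v·H_d²/c_v = 0.10752×1.35²/0.66 = 0.2969 years.

t ≈ 0.297 years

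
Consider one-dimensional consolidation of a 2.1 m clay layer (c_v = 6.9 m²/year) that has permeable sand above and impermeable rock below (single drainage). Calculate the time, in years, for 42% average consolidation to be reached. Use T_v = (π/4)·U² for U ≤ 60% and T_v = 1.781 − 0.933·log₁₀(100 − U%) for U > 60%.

t ≈ 0.0885 years

Drainage path length: H_d = H = 2.1 m (single drainage).
U ≤ 60%: T_v = (π/4)·U² = (π/4)×0.42² = 0.13854.
t = T_v·H_d²/c_v = 0.13854×2.1²/6.9 = 0.08855 years.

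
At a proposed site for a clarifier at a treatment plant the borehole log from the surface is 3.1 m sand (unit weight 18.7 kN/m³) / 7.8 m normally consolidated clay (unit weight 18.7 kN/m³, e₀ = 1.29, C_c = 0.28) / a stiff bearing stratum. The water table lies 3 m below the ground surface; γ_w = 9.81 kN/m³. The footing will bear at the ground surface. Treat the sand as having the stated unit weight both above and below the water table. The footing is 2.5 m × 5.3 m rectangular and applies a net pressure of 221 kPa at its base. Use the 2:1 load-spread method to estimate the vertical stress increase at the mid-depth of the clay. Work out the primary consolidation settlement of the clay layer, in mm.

Mid-depth of clay below the ground surface: z = 3.1 + 7.8/2 = 7 m.
Total vertical stress at mid-clay: σ_v = 18.7×3.1 + 18.7×3.9 = 130.9 kPa.
Pore pressure: u = 9.81×(7 − 3) = 39.24 kPa.
Initial effective stress: σ'_0 = σ_v − u = 130.9 − 39.24 = 91.66 kPa.
Stress increase at mid-clay by the 2:1 spreading method:
Δσ = qBL/((B+z)(L+z)) = 221×2.5×5.3/((2.5+7)(5.3+7)) = 25.06 kPa
Final effective stress: σ'_f = σ'_0 + Δσ = 91.66 + 25.06 = 116.72 kPa.
Normally consolidated clay, so the full stress increment lies on the virgin compression line:
S_c = C_c·H/(1+e₀)·log₁₀(σ'_f/σ'_0) = 0.28×7.8/(1+1.29)×log₁₀(116.72/91.66)
    = 0.95371 × 0.10497 = 0.1001 m

S_c ≈ 100 mm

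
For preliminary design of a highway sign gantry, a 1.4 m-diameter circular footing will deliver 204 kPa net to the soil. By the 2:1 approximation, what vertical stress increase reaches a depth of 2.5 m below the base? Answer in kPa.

By the 2:1 method the load spreads at 1 horizontal : 2 vertical, so at depth z the loaded area has grown by z in each plan dimension:
Δσ ≈ qD²/(D+z)² = 204×1.4²/(1.4+2.5)² = 26.288 kPa

Δσ_z ≈ 26.3 kPa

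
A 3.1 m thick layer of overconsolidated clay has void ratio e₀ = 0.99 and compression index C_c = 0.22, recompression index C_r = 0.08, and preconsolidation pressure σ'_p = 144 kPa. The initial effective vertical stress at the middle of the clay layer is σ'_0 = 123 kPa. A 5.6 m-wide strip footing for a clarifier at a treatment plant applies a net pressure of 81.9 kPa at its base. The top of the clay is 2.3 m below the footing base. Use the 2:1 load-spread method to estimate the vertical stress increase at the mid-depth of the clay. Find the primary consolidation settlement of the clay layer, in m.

S_c ≈ 0.0346 m

Mid-depth of clay below the footing base: z = 2.3 + 3.1/2 = 3.85 m.
Stress increase at mid-clay by the 2:1 spreading method:
Δσ = qB/(B+z) = 81.9×5.6/(5.6+3.85) = 48.533 kPa
Final effective stress: σ'_f = 123 + 48.533 = 171.53 kPa.
σ'_f = 171.53 > σ'_p = 144 kPa, so the stress path crosses the preconsolidation pressure — recompression up to σ'_p, then virgin compression beyond:
S_c = H/(1+e₀)·[C_r·log₁₀(σ'_p/σ'_0) + C_c·log₁₀(σ'_f/σ'_p)]
    = 3.1/1.99 × [0.08×log₁₀(144/123) + 0.22×log₁₀(171.53/144)]
    = 1.5578 × [0.0054766 + 0.016715] = 0.03457 m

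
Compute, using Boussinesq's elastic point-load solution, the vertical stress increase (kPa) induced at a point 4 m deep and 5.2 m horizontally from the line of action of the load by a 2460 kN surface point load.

Boussinesq vertical stress below a point load on an elastic half-space:
Δσ_z = 3P/(2πz²) · [1 + (r/z)²]^(−5/2)
r/z = 5.2/4 = 1.3; [1+(r/z)²]^(−5/2) = 0.08426.
Δσ_z = 3×2460/(2π×4²) × 0.08426 = 73.41 × 0.08426 = 6.186 kPa

Δσ_z ≈ 6.19 kPa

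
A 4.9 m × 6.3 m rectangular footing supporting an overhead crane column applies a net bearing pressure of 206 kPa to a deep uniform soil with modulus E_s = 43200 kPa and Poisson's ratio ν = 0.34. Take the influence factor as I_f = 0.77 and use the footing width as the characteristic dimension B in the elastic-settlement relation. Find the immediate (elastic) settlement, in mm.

S_e ≈ 15.9 mm

Immediate (elastic) settlement: S_e = q·B·(1−ν²)/E_s · I_f.
S_e = 206 × 4.9 × (1 − 0.34²) / 43200 × 0.77
    = 206 × 4.9 × 0.8844 / 43200 × 0.77
    = 0.01591 m = 15.91 mm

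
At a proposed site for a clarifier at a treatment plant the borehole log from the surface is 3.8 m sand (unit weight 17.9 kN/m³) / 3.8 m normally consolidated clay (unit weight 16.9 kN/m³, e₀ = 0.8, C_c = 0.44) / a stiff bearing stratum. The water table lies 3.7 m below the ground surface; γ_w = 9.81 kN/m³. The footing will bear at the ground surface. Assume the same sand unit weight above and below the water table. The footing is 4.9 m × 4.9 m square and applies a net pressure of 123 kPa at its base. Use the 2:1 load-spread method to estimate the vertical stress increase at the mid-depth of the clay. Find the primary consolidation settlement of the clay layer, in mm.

S_c ≈ 114 mm

Mid-depth of clay below the ground surface: z = 3.8 + 3.8/2 = 5.7 m.
Total vertical stress at mid-clay: σ_v = 17.9×3.8 + 16.9×1.9 = 100.13 kPa.
Pore pressure: u = 9.81×(5.7 − 3.7) = 19.62 kPa.
Initial effective stress: σ'_0 = σ_v − u = 100.13 − 19.62 = 80.51 kPa.
Stress increase at mid-clay by the 2:1 spreading method:
Δσ = qBL/((B+z)(L+z)) = 123×4.9×4.9/((4.9+5.7)(4.9+5.7)) = 26.284 kPa
Final effective stress: σ'_f = σ'_0 + Δσ = 80.51 + 26.284 = 106.79 kPa.
Normally consolidated clay, so the full stress increment lies on the virgin compression line:
S_c = C_c·H/(1+e₀)·log₁₀(σ'_f/σ'_0) = 0.44×3.8/(1+0.8)×log₁₀(106.79/80.51)
    = 0.92889 × 0.12268 = 0.114 m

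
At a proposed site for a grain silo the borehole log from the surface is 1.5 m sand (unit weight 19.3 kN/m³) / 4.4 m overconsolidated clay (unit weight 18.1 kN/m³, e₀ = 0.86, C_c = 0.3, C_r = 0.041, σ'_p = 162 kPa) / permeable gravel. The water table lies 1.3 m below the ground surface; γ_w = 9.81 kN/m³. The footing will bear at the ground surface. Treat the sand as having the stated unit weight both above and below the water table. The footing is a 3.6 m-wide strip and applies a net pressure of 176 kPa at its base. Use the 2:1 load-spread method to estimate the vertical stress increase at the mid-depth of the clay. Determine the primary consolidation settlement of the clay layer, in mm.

Mid-depth of clay below the ground surface: z = 1.5 + 4.4/2 = 3.7 m.
Total vertical stress at mid-clay: σ_v = 19.3×1.5 + 18.1×2.2 = 68.77 kPa.
Pore pressure: u = 9.81×(3.7 − 1.3) = 23.544 kPa.
Initial effective stress: σ'_0 = σ_v − u = 68.77 − 23.544 = 45.226 kPa.
Stress increase at mid-clay by the 2:1 spreading method:
Δσ = qB/(B+z) = 176×3.6/(3.6+3.7) = 86.795 kPa
Final effective stress: σ'_f = 45.226 + 86.795 = 132.02 kPa.
σ'_f = 132.02 ≤ σ'_p = 162 kPa, so the clay remains overconsolidated and only the recompression index applies:
S_c = C_r·H/(1+e₀)·log₁₀(σ'_f/σ'_0) = 0.041×4.4/1.86×log₁₀(132.02/45.226)
    = 0.09699 × 0.46525 = 0.04512 m

S_c ≈ 45.1 mm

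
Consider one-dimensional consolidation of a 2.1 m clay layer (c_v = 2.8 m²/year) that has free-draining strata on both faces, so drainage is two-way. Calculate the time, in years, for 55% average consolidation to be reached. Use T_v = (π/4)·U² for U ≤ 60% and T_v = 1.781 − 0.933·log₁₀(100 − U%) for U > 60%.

t ≈ 0.0935 years

Drainage path length: H_d = H/2 = 1.05 m (double drainage).
U ≤ 60%: T_v = (π/4)·U² = (π/4)×0.55² = 0.23758.
t = T_v·H_d²/c_v = 0.23758×1.05²/2.8 = 0.09355 years.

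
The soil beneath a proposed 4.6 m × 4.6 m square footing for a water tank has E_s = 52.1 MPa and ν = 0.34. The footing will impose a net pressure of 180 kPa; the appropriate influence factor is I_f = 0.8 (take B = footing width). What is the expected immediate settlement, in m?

S_e ≈ 0.0112 m

Immediate (elastic) settlement: S_e = q·B·(1−ν²)/E_s · I_f.
E_s = 52.1 MPa = 52100 kPa.
S_e = 180 × 4.6 × (1 − 0.34²) / 52100 × 0.8
    = 180 × 4.6 × 0.8844 / 52100 × 0.8
    = 0.01124 m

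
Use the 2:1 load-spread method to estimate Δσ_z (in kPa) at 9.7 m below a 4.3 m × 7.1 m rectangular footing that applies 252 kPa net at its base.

By the 2:1 method the load spreads at 1 horizontal : 2 vertical, so at depth z the loaded area has grown by z in each plan dimension:
Δσ = qBL/((B+z)(L+z)) = 252×4.3×7.1/((4.3+9.7)(7.1+9.7)) = 32.711 kPa

Δσ_z ≈ 32.7 kPa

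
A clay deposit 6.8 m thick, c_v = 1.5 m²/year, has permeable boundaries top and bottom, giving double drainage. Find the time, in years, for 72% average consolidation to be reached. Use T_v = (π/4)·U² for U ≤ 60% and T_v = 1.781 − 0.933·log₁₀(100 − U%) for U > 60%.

t ≈ 3.32 years

Drainage path length: H_d = H/2 = 3.4 m (double drainage).
U > 60%: T_v = 1.781 − 0.933·log₁₀(100 − 72) = 0.4308.
t = T_v·H_d²/c_v = 0.4308×3.4²/1.5 = 3.32 years.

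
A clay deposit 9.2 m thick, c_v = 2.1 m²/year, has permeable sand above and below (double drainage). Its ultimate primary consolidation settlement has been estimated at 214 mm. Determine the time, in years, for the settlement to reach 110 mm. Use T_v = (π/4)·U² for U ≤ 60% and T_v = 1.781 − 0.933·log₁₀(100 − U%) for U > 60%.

t ≈ 2.09 years

Drainage path length: H_d = H/2 = 4.6 m (double drainage).
U = S(t)/S_ult = 110/214 = 0.514.
U ≤ 60%: T_v = (π/4)·U² = (π/4)×0.51402² = 0.20751.
t = T_v·H_d²/c_v = 0.20751×4.6²/2.1 = 2.091 years.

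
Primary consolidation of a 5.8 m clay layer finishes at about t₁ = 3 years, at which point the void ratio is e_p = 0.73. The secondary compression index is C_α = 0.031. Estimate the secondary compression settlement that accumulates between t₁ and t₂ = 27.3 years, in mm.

Secondary compression: S_s = C_α·H/(1+e_p)·log₁₀(t₂/t₁)
S_s = 0.031×5.8/(1+0.73)×log₁₀(27.3/3)
    = 0.1039 × 0.959 = 0.09967 m

S_s ≈ 99.7 mm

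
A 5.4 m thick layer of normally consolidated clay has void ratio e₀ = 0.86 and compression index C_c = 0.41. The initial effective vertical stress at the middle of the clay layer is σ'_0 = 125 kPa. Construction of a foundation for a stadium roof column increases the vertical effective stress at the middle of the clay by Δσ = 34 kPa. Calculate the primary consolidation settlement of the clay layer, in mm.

S_c ≈ 124 mm

Final effective stress: σ'_f = σ'_0 + Δσ = 125 + 34 = 159 kPa.
Normally consolidated clay, so the full stress increment lies on the virgin compression line:
S_c = C_c·H/(1+e₀)·log₁₀(σ'_f/σ'_0) = 0.41×5.4/(1+0.86)×log₁₀(159/125)
    = 1.1903 × 0.10449 = 0.1244 m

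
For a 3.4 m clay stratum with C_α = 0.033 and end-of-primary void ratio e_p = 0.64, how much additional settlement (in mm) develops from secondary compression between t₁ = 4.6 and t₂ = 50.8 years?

S_s ≈ 71.4 mm

Secondary compression: S_s = C_α·H/(1+e_p)·log₁₀(t₂/t₁)
S_s = 0.033×3.4/(1+0.64)×log₁₀(50.8/4.6)
    = 0.06841 × 1.043 = 0.07136 m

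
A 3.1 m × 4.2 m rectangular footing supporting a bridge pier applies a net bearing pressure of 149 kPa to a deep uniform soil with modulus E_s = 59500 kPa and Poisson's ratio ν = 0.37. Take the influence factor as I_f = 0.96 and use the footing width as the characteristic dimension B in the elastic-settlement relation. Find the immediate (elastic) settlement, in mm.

Immediate (elastic) settlement: S_e = q·B·(1−ν²)/E_s · I_f.
S_e = 149 × 3.1 × (1 − 0.37²) / 59500 × 0.96
    = 149 × 3.1 × 0.8631 / 59500 × 0.96
    = 0.006432 m = 6.432 mm

S_e ≈ 6.43 mm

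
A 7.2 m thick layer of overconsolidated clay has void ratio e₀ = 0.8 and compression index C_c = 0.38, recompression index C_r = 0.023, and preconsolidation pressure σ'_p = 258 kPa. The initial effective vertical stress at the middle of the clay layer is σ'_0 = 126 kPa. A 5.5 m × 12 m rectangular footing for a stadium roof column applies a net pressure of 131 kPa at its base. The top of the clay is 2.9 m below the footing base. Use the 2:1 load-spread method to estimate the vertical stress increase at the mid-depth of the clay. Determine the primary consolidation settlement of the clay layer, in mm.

S_c ≈ 10.8 mm

Mid-depth of clay below the footing base: z = 2.9 + 7.2/2 = 6.5 m.
Stress increase at mid-clay by the 2:1 spreading method:
Δσ = qBL/((B+z)(L+z)) = 131×5.5×12/((5.5+6.5)(12+6.5)) = 38.946 kPa
Final effective stress: σ'_f = 126 + 38.946 = 164.95 kPa.
σ'_f = 164.95 ≤ σ'_p = 258 kPa, so the clay remains overconsolidated and only the recompression index applies:
S_c = C_r·H/(1+e₀)·log₁₀(σ'_f/σ'_0) = 0.023×7.2/1.8×log₁₀(164.95/126)
    = 0.092 × 0.11698 = 0.01076 m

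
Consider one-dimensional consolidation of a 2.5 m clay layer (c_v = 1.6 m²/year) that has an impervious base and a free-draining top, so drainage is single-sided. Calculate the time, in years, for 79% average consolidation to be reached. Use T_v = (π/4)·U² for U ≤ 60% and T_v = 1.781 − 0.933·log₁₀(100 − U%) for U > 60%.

Drainage path length: H_d = H = 2.5 m (single drainage).
U > 60%: T_v = 1.781 − 0.933·log₁₀(100 − 79) = 0.54737.
t = T_v·H_d²/c_v = 0.54737×2.5²/1.6 = 2.138 years.

t ≈ 2.14 years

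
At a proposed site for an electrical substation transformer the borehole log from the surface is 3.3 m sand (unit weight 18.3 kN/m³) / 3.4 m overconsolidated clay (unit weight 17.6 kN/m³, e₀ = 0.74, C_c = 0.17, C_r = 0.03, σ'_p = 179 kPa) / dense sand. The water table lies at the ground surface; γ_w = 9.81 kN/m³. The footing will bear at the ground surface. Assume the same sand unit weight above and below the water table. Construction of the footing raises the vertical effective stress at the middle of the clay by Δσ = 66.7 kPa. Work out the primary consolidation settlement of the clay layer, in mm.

Mid-depth of clay below the ground surface: z = 3.3 + 3.4/2 = 5 m.
Total vertical stress at mid-clay: σ_v = 18.3×3.3 + 17.6×1.7 = 90.31 kPa.
Pore pressure: u = 9.81×(5 − 0) = 49.05 kPa.
Initial effective stress: σ'_0 = σ_v − u = 90.31 − 49.05 = 41.26 kPa.
Final effective stress: σ'_f = 41.26 + 66.7 = 107.96 kPa.
σ'_f = 107.96 ≤ σ'_p = 179 kPa, so the clay remains overconsolidated and only the recompression index applies:
S_c = C_r·H/(1+e₀)·log₁₀(σ'_f/σ'_0) = 0.03×3.4/1.74×log₁₀(107.96/41.26)
    = 0.05862 × 0.41773 = 0.02449 m

S_c ≈ 24.5 mm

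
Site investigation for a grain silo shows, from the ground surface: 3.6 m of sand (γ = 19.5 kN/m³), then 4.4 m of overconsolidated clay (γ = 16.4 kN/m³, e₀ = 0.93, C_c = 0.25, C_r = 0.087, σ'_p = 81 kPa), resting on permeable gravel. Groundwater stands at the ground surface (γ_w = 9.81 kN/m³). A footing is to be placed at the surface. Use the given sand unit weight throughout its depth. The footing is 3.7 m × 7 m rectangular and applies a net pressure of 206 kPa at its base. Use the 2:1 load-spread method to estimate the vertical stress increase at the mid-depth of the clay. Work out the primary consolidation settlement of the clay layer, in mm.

Mid-depth of clay below the ground surface: z = 3.6 + 4.4/2 = 5.8 m.
Total vertical stress at mid-clay: σ_v = 19.5×3.6 + 16.4×2.2 = 106.28 kPa.
Pore pressure: u = 9.81×(5.8 − 0) = 56.898 kPa.
Initial effective stress: σ'_0 = σ_v − u = 106.28 − 56.898 = 49.382 kPa.
Stress increase at mid-clay by the 2:1 spreading method:
Δσ = qBL/((B+z)(L+z)) = 206×3.7×7/((3.7+5.8)(7+5.8)) = 43.877 kPa
Final effective stress: σ'_f = 49.382 + 43.877 = 93.259 kPa.
σ'_f = 93.259 > σ'_p = 81 kPa, so the stress path crosses the preconsolidation pressure — recompression up to σ'_p, then virgin compression beyond:
S_c = H/(1+e₀)·[C_r·log₁₀(σ'_p/σ'_0) + C_c·log₁₀(σ'_f/σ'_p)]
    = 4.4/1.93 × [0.087×log₁₀(81/49.382) + 0.25×log₁₀(93.259/81)]
    = 2.2798 × [0.018698 + 0.015301] = 0.07751 m

S_c ≈ 77.5 mm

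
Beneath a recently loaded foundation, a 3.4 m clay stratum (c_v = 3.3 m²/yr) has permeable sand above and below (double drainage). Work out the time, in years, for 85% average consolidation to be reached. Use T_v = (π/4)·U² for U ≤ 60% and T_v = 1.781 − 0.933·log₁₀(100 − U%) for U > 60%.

t ≈ 0.599 years

Drainage path length: H_d = H/2 = 1.7 m (double drainage).
U > 60%: T_v = 1.781 − 0.933·log₁₀(100 − 85) = 0.68371.
t = T_v·H_d²/c_v = 0.68371×1.7²/3.3 = 0.5988 years.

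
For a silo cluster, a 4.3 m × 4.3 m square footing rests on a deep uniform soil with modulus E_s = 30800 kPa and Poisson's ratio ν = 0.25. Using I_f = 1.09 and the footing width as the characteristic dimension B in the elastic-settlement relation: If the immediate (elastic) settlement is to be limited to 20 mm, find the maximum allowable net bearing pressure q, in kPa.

S_e = q·B·(1−ν²)/E_s · I_f  ⇒  q = S_e·E_s / (B·(1−ν²)·I_f).
q = 0.02 × 30800 / (4.3 × 0.9375 × 1.09) = 140.2 kPa

q ≈ 140 kPa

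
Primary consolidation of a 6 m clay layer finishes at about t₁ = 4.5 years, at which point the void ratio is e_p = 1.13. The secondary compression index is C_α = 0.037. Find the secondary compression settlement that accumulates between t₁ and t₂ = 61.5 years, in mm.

Secondary compression: S_s = C_α·H/(1+e_p)·log₁₀(t₂/t₁)
S_s = 0.037×6/(1+1.13)×log₁₀(61.5/4.5)
    = 0.1042 × 1.136 = 0.1184 m

S_s ≈ 118 mm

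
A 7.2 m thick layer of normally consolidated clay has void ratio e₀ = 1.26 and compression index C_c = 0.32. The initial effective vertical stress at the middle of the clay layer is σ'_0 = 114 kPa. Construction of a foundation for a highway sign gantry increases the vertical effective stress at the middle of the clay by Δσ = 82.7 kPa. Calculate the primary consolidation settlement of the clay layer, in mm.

Final effective stress: σ'_f = σ'_0 + Δσ = 114 + 82.7 = 196.7 kPa.
Normally consolidated clay, so the full stress increment lies on the virgin compression line:
S_c = C_c·H/(1+e₀)·log₁₀(σ'_f/σ'_0) = 0.32×7.2/(1+1.26)×log₁₀(196.7/114)
    = 1.0195 × 0.2369 = 0.2415 m

S_c ≈ 242 mm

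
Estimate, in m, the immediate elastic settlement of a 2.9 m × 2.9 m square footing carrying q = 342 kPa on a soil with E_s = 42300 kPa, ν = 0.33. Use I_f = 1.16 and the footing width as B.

S_e ≈ 0.0242 m

Immediate (elastic) settlement: S_e = q·B·(1−ν²)/E_s · I_f.
S_e = 342 × 2.9 × (1 − 0.33²) / 42300 × 1.16
    = 342 × 2.9 × 0.8911 / 42300 × 1.16
    = 0.02424 m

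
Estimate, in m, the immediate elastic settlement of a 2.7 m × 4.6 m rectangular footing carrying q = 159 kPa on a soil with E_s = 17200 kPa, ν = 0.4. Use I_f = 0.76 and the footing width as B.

S_e ≈ 0.0159 m

Immediate (elastic) settlement: S_e = q·B·(1−ν²)/E_s · I_f.
S_e = 159 × 2.7 × (1 − 0.4²) / 17200 × 0.76
    = 159 × 2.7 × 0.84 / 17200 × 0.76
    = 0.01593 m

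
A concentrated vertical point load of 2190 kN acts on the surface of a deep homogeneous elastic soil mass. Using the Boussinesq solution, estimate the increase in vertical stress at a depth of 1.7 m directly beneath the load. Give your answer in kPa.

Boussinesq vertical stress below a point load on an elastic half-space:
Δσ_z = 3P/(2πz²) · [1 + (r/z)²]^(−5/2)
r/z = 0/1.7 = 0; [1+(r/z)²]^(−5/2) = 1.
Δσ_z = 3×2190/(2π×1.7²) × 1 = 361.82 × 1 = 361.8 kPa

Δσ_z ≈ 362 kPa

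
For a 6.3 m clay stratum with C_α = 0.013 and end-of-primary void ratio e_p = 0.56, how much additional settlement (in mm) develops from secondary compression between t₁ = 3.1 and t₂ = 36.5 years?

Secondary compression: S_s = C_α·H/(1+e_p)·log₁₀(t₂/t₁)
S_s = 0.013×6.3/(1+0.56)×log₁₀(36.5/3.1)
    = 0.0525 × 1.071 = 0.05622 m

S_s ≈ 56.2 mm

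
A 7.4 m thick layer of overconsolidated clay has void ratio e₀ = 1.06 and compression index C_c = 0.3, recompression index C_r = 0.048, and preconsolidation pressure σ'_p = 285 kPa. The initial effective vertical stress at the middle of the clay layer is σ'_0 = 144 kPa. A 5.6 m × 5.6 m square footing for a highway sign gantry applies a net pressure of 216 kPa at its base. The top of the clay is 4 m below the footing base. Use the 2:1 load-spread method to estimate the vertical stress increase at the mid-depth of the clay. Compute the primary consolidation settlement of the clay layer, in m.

Mid-depth of clay below the footing base: z = 4 + 7.4/2 = 7.7 m.
Stress increase at mid-clay by the 2:1 spreading method:
Δσ = qBL/((B+z)(L+z)) = 216×5.6×5.6/((5.6+7.7)(5.6+7.7)) = 38.294 kPa
Final effective stress: σ'_f = 144 + 38.294 = 182.29 kPa.
σ'_f = 182.29 ≤ σ'_p = 285 kPa, so the clay remains overconsolidated and only the recompression index applies:
S_c = C_r·H/(1+e₀)·log₁₀(σ'_f/σ'_0) = 0.048×7.4/2.06×log₁₀(182.29/144)
    = 0.17243 × 0.1024 = 0.01766 m

S_c ≈ 0.0177 m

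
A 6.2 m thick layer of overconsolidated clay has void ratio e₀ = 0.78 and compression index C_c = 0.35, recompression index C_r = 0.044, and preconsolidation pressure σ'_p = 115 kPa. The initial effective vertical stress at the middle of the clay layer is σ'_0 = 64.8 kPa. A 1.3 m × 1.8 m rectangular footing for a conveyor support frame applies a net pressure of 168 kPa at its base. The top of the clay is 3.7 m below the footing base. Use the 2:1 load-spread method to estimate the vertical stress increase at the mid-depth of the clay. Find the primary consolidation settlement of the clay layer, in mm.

S_c ≈ 5.56 mm

Mid-depth of clay below the footing base: z = 3.7 + 6.2/2 = 6.8 m.
Stress increase at mid-clay by the 2:1 spreading method:
Δσ = qBL/((B+z)(L+z)) = 168×1.3×1.8/((1.3+6.8)(1.8+6.8)) = 5.6434 kPa
Final effective stress: σ'_f = 64.8 + 5.6434 = 70.443 kPa.
σ'_f = 70.443 ≤ σ'_p = 115 kPa, so the clay remains overconsolidated and only the recompression index applies:
S_c = C_r·H/(1+e₀)·log₁₀(σ'_f/σ'_0) = 0.044×6.2/1.78×log₁₀(70.443/64.8)
    = 0.15326 × 0.036263 = 0.005558 m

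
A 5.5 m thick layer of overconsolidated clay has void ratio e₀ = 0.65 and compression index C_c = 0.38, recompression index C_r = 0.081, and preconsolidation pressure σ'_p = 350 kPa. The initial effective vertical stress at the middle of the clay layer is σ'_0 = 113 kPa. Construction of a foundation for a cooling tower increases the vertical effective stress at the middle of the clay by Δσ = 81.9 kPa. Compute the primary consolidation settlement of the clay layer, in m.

Final effective stress: σ'_f = 113 + 81.9 = 194.9 kPa.
σ'_f = 194.9 ≤ σ'_p = 350 kPa, so the clay remains overconsolidated and only the recompression index applies:
S_c = C_r·H/(1+e₀)·log₁₀(σ'_f/σ'_0) = 0.081×5.5/1.65×log₁₀(194.9/113)
    = 0.27 × 0.23673 = 0.06392 m

S_c ≈ 0.0639 m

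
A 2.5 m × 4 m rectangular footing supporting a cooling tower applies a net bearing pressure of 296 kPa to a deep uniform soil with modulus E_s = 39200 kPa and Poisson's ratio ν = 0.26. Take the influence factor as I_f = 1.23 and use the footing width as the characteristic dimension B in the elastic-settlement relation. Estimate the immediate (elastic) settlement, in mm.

S_e ≈ 21.6 mm

Immediate (elastic) settlement: S_e = q·B·(1−ν²)/E_s · I_f.
S_e = 296 × 2.5 × (1 − 0.26²) / 39200 × 1.23
    = 296 × 2.5 × 0.9324 / 39200 × 1.23
    = 0.02165 m = 21.65 mm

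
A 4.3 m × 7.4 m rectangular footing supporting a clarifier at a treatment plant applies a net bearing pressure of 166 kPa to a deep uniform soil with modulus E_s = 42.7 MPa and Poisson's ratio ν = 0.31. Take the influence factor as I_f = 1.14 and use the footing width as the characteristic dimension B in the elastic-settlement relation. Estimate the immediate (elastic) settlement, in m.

Immediate (elastic) settlement: S_e = q·B·(1−ν²)/E_s · I_f.
E_s = 42.7 MPa = 42700 kPa.
S_e = 166 × 4.3 × (1 − 0.31²) / 42700 × 1.14
    = 166 × 4.3 × 0.9039 / 42700 × 1.14
    = 0.01723 m

S_e ≈ 0.0172 m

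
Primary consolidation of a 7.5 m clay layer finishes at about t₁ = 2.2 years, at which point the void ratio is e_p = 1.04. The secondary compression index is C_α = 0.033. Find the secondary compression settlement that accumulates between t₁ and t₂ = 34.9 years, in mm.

Secondary compression: S_s = C_α·H/(1+e_p)·log₁₀(t₂/t₁)
S_s = 0.033×7.5/(1+1.04)×log₁₀(34.9/2.2)
    = 0.1213 × 1.2 = 0.1456 m

S_s ≈ 146 mm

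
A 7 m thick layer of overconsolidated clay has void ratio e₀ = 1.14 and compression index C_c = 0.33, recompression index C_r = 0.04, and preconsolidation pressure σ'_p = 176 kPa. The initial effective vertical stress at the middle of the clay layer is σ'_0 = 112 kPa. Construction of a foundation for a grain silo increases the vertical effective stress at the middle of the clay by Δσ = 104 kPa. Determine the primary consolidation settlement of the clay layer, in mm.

Final effective stress: σ'_f = 112 + 104 = 216 kPa.
σ'_f = 216 > σ'_p = 176 kPa, so the stress path crosses the preconsolidation pressure — recompression up to σ'_p, then virgin compression beyond:
S_c = H/(1+e₀)·[C_r·log₁₀(σ'_p/σ'_0) + C_c·log₁₀(σ'_f/σ'_p)]
    = 7/2.14 × [0.04×log₁₀(176/112) + 0.33×log₁₀(216/176)]
    = 3.271 × [0.0078518 + 0.029351] = 0.1217 m

S_c ≈ 122 mm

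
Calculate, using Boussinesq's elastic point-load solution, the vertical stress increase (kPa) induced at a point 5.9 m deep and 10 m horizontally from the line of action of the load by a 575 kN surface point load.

Boussinesq vertical stress below a point load on an elastic half-space:
Δσ_z = 3P/(2πz²) · [1 + (r/z)²]^(−5/2)
r/z = 10/5.9 = 1.6949; [1+(r/z)²]^(−5/2) = 0.033881.
Δσ_z = 3×575/(2π×5.9²) × 0.033881 = 7.8869 × 0.033881 = 0.2672 kPa

Δσ_z ≈ 0.267 kPa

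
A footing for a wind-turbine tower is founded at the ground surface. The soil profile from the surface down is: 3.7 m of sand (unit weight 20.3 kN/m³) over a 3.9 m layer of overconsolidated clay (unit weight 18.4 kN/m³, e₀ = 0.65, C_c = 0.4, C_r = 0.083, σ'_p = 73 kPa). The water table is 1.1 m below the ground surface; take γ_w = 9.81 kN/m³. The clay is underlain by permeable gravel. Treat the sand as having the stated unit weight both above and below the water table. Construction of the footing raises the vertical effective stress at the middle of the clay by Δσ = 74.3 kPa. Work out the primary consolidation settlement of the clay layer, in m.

Mid-depth of clay below the ground surface: z = 3.7 + 3.9/2 = 5.65 m.
Total vertical stress at mid-clay: σ_v = 20.3×3.7 + 18.4×1.95 = 110.99 kPa.
Pore pressure: u = 9.81×(5.65 − 1.1) = 44.636 kPa.
Initial effective stress: σ'_0 = σ_v − u = 110.99 − 44.636 = 66.354 kPa.
Final effective stress: σ'_f = 66.354 + 74.3 = 140.65 kPa.
σ'_f = 140.65 > σ'_p = 73 kPa, so the stress path crosses the preconsolidation pressure — recompression up to σ'_p, then virgin compression beyond:
S_c = H/(1+e₀)·[C_r·log₁₀(σ'_p/σ'_0) + C_c·log₁₀(σ'_f/σ'_p)]
    = 3.9/1.65 × [0.083×log₁₀(73/66.354) + 0.4×log₁₀(140.65/73)]
    = 2.3636 × [0.0034408 + 0.11393] = 0.2774 m

S_c ≈ 0.277 m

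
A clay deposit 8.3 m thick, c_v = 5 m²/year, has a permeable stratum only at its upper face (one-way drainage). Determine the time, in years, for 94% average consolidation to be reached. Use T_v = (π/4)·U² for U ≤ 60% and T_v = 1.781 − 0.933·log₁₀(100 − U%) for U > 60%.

t ≈ 14.5 years

Drainage path length: H_d = H = 8.3 m (single drainage).
U > 60%: T_v = 1.781 − 0.933·log₁₀(100 − 94) = 1.055.
t = T_v·H_d²/c_v = 1.055×8.3²/5 = 14.54 years.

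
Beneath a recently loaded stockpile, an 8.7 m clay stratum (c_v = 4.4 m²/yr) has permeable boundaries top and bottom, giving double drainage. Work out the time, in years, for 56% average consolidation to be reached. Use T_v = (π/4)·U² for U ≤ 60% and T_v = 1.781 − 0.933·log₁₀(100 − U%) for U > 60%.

t ≈ 1.06 years

Drainage path length: H_d = H/2 = 4.35 m (double drainage).
U ≤ 60%: T_v = (π/4)·U² = (π/4)×0.56² = 0.2463.
t = T_v·H_d²/c_v = 0.2463×4.35²/4.4 = 1.059 years.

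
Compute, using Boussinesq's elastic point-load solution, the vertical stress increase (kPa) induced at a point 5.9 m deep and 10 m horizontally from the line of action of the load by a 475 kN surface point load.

Δσ_z ≈ 0.221 kPa

Boussinesq vertical stress below a point load on an elastic half-space:
Δσ_z = 3P/(2πz²) · [1 + (r/z)²]^(−5/2)
r/z = 10/5.9 = 1.6949; [1+(r/z)²]^(−5/2) = 0.033881.
Δσ_z = 3×475/(2π×5.9²) × 0.033881 = 6.5152 × 0.033881 = 0.2207 kPa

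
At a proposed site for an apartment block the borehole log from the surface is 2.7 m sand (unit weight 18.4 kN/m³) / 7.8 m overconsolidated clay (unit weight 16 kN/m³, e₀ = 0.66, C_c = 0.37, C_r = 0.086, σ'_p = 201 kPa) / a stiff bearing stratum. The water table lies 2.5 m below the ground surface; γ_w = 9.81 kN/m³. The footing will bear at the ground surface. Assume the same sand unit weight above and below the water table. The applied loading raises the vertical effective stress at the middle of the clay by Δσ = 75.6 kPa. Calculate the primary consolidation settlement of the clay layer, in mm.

S_c ≈ 126 mm

Mid-depth of clay below the ground surface: z = 2.7 + 7.8/2 = 6.6 m.
Total vertical stress at mid-clay: σ_v = 18.4×2.7 + 16×3.9 = 112.08 kPa.
Pore pressure: u = 9.81×(6.6 − 2.5) = 40.221 kPa.
Initial effective stress: σ'_0 = σ_v − u = 112.08 − 40.221 = 71.859 kPa.
Final effective stress: σ'_f = 71.859 + 75.6 = 147.46 kPa.
σ'_f = 147.46 ≤ σ'_p = 201 kPa, so the clay remains overconsolidated and only the recompression index applies:
S_c = C_r·H/(1+e₀)·log₁₀(σ'_f/σ'_0) = 0.086×7.8/1.66×log₁₀(147.46/71.859)
    = 0.4041 × 0.31219 = 0.1262 m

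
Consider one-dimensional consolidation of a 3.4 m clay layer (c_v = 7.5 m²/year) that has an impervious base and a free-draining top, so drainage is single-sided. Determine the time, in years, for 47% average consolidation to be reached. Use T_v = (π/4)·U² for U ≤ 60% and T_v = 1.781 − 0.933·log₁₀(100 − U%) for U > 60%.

t ≈ 0.267 years

Drainage path length: H_d = H = 3.4 m (single drainage).
U ≤ 60%: T_v = (π/4)·U² = (π/4)×0.47² = 0.17349.
t = T_v·H_d²/c_v = 0.17349×3.4²/7.5 = 0.2674 years.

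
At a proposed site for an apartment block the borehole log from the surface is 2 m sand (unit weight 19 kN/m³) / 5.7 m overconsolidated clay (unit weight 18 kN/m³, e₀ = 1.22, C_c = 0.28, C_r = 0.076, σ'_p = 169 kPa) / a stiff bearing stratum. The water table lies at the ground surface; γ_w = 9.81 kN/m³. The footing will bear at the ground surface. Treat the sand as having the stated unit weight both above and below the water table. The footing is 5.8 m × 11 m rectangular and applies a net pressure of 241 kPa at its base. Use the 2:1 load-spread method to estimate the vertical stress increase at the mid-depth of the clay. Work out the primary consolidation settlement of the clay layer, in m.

Mid-depth of clay below the ground surface: z = 2 + 5.7/2 = 4.85 m.
Total vertical stress at mid-clay: σ_v = 19×2 + 18×2.85 = 89.3 kPa.
Pore pressure: u = 9.81×(4.85 − 0) = 47.578 kPa.
Initial effective stress: σ'_0 = σ_v − u = 89.3 − 47.578 = 41.722 kPa.
Stress increase at mid-clay by the 2:1 spreading method:
Δσ = qBL/((B+z)(L+z)) = 241×5.8×11/((5.8+4.85)(11+4.85)) = 91.088 kPa
Final effective stress: σ'_f = 41.722 + 91.088 = 132.81 kPa.
σ'_f = 132.81 ≤ σ'_p = 169 kPa, so the clay remains overconsolidated and only the recompression index applies:
S_c = C_r·H/(1+e₀)·log₁₀(σ'_f/σ'_0) = 0.076×5.7/2.22×log₁₀(132.81/41.722)
    = 0.19514 × 0.50287 = 0.09813 m

S_c ≈ 0.0981 m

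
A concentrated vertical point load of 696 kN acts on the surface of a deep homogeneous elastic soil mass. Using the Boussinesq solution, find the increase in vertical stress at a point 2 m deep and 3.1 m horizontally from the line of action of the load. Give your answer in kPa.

Boussinesq vertical stress below a point load on an elastic half-space:
Δσ_z = 3P/(2πz²) · [1 + (r/z)²]^(−5/2)
r/z = 3.1/2 = 1.55; [1+(r/z)²]^(−5/2) = 0.046828.
Δσ_z = 3×696/(2π×2²) × 0.046828 = 83.079 × 0.046828 = 3.89 kPa

Δσ_z ≈ 3.89 kPa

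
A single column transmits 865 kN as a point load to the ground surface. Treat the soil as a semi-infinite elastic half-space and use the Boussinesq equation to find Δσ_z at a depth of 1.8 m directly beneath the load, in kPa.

Boussinesq vertical stress below a point load on an elastic half-space:
Δσ_z = 3P/(2πz²) · [1 + (r/z)²]^(−5/2)
r/z = 0/1.8 = 0; [1+(r/z)²]^(−5/2) = 1.
Δσ_z = 3×865/(2π×1.8²) × 1 = 127.47 × 1 = 127.5 kPa

Δσ_z ≈ 127 kPa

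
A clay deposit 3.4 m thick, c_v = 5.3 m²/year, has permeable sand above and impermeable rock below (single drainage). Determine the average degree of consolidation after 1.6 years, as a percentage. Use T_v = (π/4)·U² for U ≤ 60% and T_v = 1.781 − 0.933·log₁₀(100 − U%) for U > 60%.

U ≈ 86.7 %

Drainage path length: H_d = H = 3.4 m (single drainage).
T_v = c_v·t/H_d² = 5.3×1.6/3.4² = 0.73356.
T_v = 0.73356 corresponds to the U > 60% branch:
U = 1 − 10^((1.781 − T_v)/0.933)/100 = 0.8674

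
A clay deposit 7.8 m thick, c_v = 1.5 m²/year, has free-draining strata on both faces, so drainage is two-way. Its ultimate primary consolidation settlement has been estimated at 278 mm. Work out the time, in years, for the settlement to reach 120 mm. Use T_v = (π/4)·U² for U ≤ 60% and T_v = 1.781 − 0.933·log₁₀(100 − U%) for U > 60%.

t ≈ 1.48 years

Drainage path length: H_d = H/2 = 3.9 m (double drainage).
U = S(t)/S_ult = 120/278 = 0.4317.
U ≤ 60%: T_v = (π/4)·U² = (π/4)×0.43165² = 0.14634.
t = T_v·H_d²/c_v = 0.14634×3.9²/1.5 = 1.484 years.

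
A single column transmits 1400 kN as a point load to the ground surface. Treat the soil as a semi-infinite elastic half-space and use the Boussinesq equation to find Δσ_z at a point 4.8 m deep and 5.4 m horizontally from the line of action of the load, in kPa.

Boussinesq vertical stress below a point load on an elastic half-space:
Δσ_z = 3P/(2πz²) · [1 + (r/z)²]^(−5/2)
r/z = 5.4/4.8 = 1.125; [1+(r/z)²]^(−5/2) = 0.12943.
Δσ_z = 3×1400/(2π×4.8²) × 0.12943 = 29.013 × 0.12943 = 3.755 kPa

Δσ_z ≈ 3.76 kPa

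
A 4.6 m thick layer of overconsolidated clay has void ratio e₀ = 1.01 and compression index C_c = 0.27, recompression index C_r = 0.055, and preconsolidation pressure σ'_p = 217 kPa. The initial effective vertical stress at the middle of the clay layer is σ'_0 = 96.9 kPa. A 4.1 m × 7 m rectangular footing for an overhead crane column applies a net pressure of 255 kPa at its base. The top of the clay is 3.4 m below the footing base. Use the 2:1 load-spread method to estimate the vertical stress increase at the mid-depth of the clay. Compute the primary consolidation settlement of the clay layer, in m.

Mid-depth of clay below the footing base: z = 3.4 + 4.6/2 = 5.7 m.
Stress increase at mid-clay by the 2:1 spreading method:
Δσ = qBL/((B+z)(L+z)) = 255×4.1×7/((4.1+5.7)(7+5.7)) = 58.802 kPa
Final effective stress: σ'_f = 96.9 + 58.802 = 155.7 kPa.
σ'_f = 155.7 ≤ σ'_p = 217 kPa, so the clay remains overconsolidated and only the recompression index applies:
S_c = C_r·H/(1+e₀)·log₁₀(σ'_f/σ'_0) = 0.055×4.6/2.01×log₁₀(155.7/96.9)
    = 0.12587 × 0.20596 = 0.02592 m

S_c ≈ 0.0259 m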